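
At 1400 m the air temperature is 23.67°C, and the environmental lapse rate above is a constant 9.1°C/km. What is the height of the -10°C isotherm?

Height above start = (23.67 − (-10)) / 9.1 = 3.7 km
Altitude = 1400 m + 3700 m = 5100 m

5100 m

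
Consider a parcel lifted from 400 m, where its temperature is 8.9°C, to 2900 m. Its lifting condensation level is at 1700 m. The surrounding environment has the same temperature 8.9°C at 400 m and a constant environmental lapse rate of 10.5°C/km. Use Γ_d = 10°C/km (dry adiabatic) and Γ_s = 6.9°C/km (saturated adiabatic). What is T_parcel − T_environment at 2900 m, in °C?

Parcel:
  From 400 m to 1700 m (dry): cools by 10 × 1.3 = 13°C, giving -4.1°C.
  From 1700 m to 2900 m (saturated): cools by 6.9 × 1.2 = 8.28°C, giving -12.38°C.
Environment:
  From 400 m to 2900 m (environment): cools by 10.5 × 2.5 = 26.25°C, giving -17.35°C.
T_parcel − T_env = -12.38 − (-17.35) = +4.97°C

+4.97°C (parcel warmer than environment)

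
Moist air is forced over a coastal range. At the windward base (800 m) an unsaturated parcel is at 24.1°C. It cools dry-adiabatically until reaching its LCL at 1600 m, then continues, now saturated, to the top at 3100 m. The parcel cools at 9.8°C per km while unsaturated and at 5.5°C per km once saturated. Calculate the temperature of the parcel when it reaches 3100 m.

Dry to 1600 m: -9.8 × 0.8 km = -7.84°C, so T = 16.26°C.
Saturated to 3100 m: -5.5 × 1.5 km = -8.25°C, so T = 8.01°C.

8.01°C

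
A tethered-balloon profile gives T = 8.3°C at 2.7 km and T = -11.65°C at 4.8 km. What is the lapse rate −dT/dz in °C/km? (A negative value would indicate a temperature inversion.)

9.5°C/km

Γ = −ΔT/Δz = (8.3 − (-11.65)) / (4800 − 2700) m
  = 19.95°C / 2.1 km = 9.5°C/km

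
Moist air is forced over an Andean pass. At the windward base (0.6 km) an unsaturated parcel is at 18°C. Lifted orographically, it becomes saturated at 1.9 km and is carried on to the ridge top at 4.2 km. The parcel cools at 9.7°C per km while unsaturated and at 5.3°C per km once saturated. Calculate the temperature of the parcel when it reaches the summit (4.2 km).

-6.8°C

Dry to 1900 m: -9.7 × 1.3 km = -12.61°C, so T = 5.39°C.
Saturated to 4200 m: -5.3 × 2.3 km = -12.19°C, so T = -6.8°C.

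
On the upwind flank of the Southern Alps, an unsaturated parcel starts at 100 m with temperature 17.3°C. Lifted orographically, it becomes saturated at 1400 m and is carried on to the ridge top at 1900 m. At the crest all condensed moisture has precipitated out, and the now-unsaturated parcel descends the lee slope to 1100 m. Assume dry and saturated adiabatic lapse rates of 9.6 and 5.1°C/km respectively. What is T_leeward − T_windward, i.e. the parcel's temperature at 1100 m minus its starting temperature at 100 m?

From 100 m to 1400 m (dry): cools by 9.6 × 1.3 = 12.48°C, giving 4.82°C.
From 1400 m to 1900 m (saturated): cools by 5.1 × 0.5 = 2.55°C, giving 2.27°C.
From 1900 m to 1100 m (dry descent): warms by 9.6 × 0.8 = 7.68°C, giving 9.95°C.
Net change vs windward start: 9.95 − 17.3 = -7.35°C

-7.35°C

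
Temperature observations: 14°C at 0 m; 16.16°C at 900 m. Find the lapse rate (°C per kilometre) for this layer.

-2.4°C/km

Γ = −ΔT/Δz = (14 − 16.16) / (900 − 0) m
  = -2.16°C / 0.9 km = -2.4°C/km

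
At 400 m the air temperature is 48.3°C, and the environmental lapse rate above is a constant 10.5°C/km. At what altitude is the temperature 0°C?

5000 m

Height above start = (48.3 − 0) / 10.5 = 4.6 km
Altitude = 400 m + 4600 m = 5000 m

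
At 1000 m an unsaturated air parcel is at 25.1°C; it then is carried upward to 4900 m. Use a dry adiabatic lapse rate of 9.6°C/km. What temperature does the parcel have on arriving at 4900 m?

-12.34°C

1000 → 4900 m (dry adiabatic, 9.6°C/km): ΔT = -9.6 × 3.9 = -37.44°C → T = -12.34°C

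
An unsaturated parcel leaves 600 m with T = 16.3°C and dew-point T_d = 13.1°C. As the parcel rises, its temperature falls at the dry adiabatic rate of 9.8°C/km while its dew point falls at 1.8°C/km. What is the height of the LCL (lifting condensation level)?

1000 m

T and T_d converge at 9.8 − 1.8 = 8°C per km
Height above start = (16.3 − 13.1) / 8 = 0.4 km
LCL altitude = 600 m + 400 m = 1000 m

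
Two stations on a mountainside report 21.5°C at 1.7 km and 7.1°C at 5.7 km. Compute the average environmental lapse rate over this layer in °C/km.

Γ = −ΔT/Δz = (21.5 − 7.1) / (5700 − 1700) m
  = 14.4°C / 4 km = 3.6°C/km

3.6°C/km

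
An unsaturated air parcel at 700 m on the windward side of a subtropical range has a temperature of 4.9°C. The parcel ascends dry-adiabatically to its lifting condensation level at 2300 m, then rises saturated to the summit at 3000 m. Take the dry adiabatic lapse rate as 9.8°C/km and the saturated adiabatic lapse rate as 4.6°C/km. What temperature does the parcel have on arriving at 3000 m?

700–2300 m, dry: Δz = 1.6 km ⇒ ΔT = -15.68°C; T = -10.78°C
2300–3000 m, saturated: Δz = 0.7 km ⇒ ΔT = -3.22°C; T = -14°C

-14°C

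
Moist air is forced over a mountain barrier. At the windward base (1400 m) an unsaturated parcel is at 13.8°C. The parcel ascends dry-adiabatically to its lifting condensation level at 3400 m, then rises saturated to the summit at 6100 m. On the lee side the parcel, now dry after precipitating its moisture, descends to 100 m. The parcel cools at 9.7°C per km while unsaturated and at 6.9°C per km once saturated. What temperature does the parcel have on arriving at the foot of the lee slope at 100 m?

1400 → 3400 m (dry, 9.7°C/km): ΔT = -9.7 × 2 = -19.4°C → T = -5.6°C
3400 → 6100 m (saturated, 6.9°C/km): ΔT = -6.9 × 2.7 = -18.63°C → T = -24.23°C
6100 → 100 m (dry descent, 9.7°C/km): ΔT = +9.7 × 6 = +58.2°C → T = 33.97°C

33.97°C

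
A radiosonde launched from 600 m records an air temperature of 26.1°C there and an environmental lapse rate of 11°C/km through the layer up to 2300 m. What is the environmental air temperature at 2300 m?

7.4°C

Environmental to 2300 m: -11 × 1.7 km = -18.7°C, so T = 7.4°C.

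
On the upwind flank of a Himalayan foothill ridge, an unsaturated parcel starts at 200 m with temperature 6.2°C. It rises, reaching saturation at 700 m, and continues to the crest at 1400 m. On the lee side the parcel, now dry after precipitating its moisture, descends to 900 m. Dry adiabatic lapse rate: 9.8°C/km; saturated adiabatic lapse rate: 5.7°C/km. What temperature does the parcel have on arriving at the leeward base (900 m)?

2.21°C

200 → 700 m (dry, 9.8°C/km): ΔT = -9.8 × 0.5 = -4.9°C → T = 1.3°C
700 → 1400 m (saturated, 5.7°C/km): ΔT = -5.7 × 0.7 = -3.99°C → T = -2.69°C
1400 → 900 m (dry descent, 9.8°C/km): ΔT = +9.8 × 0.5 = +4.9°C → T = 2.21°C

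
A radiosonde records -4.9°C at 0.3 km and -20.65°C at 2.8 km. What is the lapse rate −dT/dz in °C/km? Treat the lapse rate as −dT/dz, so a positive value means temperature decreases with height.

6.3°C/km

Γ = −ΔT/Δz = (-4.9 − (-20.65)) / (2800 − 300) m
  = 15.75°C / 2.5 km = 6.3°C/km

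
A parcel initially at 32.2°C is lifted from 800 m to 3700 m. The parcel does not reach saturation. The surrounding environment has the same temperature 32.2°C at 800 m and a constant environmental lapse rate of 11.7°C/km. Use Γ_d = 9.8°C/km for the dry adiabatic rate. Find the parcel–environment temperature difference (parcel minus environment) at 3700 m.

Parcel:
  From 800 m to 3700 m (dry): cools by 9.8 × 2.9 = 28.42°C, giving 3.78°C.
Environment:
  From 800 m to 3700 m (environment): cools by 11.7 × 2.9 = 33.93°C, giving -1.73°C.
T_parcel − T_env = 3.78 − (-1.73) = +5.51°C

+5.51°C (parcel warmer than environment)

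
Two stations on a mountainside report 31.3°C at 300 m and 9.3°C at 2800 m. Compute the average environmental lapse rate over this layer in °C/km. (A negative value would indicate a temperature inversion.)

Γ = −ΔT/Δz = (31.3 − 9.3) / (2800 − 300) m
  = 22°C / 2.5 km = 8.8°C/km

8.8°C/km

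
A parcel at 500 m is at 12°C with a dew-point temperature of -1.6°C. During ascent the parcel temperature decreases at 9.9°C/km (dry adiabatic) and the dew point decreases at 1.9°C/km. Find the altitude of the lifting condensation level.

2200 m

T and T_d converge at 9.9 − 1.9 = 8°C per km
Height above start = (12 − (-1.6)) / 8 = 1.7 km
LCL altitude = 500 m + 1700 m = 2200 m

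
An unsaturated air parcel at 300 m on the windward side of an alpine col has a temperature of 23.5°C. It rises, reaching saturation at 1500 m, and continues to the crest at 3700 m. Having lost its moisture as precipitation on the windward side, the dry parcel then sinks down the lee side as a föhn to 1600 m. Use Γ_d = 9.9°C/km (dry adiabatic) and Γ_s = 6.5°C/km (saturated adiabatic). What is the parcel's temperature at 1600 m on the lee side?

300–1500 m, dry: Δz = 1.2 km ⇒ ΔT = -11.88°C; T = 11.62°C
1500–3700 m, saturated: Δz = 2.2 km ⇒ ΔT = -14.3°C; T = -2.68°C
3700–1600 m, dry descent: Δz = 2.1 km ⇒ ΔT = +20.79°C; T = 18.11°C

18.11°C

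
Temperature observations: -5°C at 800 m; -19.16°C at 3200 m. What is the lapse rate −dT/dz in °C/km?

Γ = −ΔT/Δz = (-5 − (-19.16)) / (3200 − 800) m
  = 14.16°C / 2.4 km = 5.9°C/km

5.9°C/km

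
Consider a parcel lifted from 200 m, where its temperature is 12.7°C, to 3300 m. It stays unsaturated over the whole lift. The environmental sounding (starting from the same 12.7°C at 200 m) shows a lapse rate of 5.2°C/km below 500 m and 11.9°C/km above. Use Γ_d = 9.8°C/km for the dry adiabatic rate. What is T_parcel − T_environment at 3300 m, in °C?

+4.5°C (parcel warmer than environment)

Parcel:
  Dry to 3300 m: -9.8 × 3.1 km = -30.38°C, so T = -17.68°C.
Environment:
  Environment, lower layer to 500 m: -5.2 × 0.3 km = -1.56°C, so T = 11.14°C.
  Environment, upper layer to 3300 m: -11.9 × 2.8 km = -33.32°C, so T = -22.18°C.
T_parcel − T_env = -17.68 − (-22.18) = +4.5°C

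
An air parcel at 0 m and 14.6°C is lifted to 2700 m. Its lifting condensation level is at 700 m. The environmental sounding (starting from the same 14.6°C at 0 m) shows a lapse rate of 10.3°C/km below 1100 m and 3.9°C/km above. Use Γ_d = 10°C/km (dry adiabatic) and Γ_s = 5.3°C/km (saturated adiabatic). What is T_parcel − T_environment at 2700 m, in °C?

-0.03°C (parcel cooler than environment)

Parcel:
  0 → 700 m (dry, 10°C/km): ΔT = -10 × 0.7 = -7°C → T = 7.6°C
  700 → 2700 m (saturated, 5.3°C/km): ΔT = -5.3 × 2 = -10.6°C → T = -3°C
Environment:
  0 → 1100 m (environment, lower layer, 10.3°C/km): ΔT = -10.3 × 1.1 = -11.33°C → T = 3.27°C
  1100 → 2700 m (environment, upper layer, 3.9°C/km): ΔT = -3.9 × 1.6 = -6.24°C → T = -2.97°C
T_parcel − T_env = -3 − (-2.97) = -0.03°C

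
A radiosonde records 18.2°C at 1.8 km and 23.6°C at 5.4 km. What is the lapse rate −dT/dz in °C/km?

-1.5°C/km

Γ = −ΔT/Δz = (18.2 − 23.6) / (5400 − 1800) m
  = -5.4°C / 3.6 km = -1.5°C/km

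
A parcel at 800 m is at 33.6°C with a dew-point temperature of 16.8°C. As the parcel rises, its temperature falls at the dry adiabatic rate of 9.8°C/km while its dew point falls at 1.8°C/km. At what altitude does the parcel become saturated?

2900 m

T and T_d converge at 9.8 − 1.8 = 8°C per km
Height above start = (33.6 − 16.8) / 8 = 2.1 km
LCL altitude = 800 m + 2100 m = 2900 m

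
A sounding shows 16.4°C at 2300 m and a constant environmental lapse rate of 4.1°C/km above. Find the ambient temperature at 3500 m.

From 2300 m to 3500 m (environmental): cools by 4.1 × 1.2 = 4.92°C, giving 11.48°C.

11.48°C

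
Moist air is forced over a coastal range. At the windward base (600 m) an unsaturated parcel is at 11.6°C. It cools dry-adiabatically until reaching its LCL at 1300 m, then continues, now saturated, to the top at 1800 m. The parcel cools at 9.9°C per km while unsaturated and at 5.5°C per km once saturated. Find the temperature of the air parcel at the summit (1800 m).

600–1300 m, dry: Δz = 0.7 km ⇒ ΔT = -6.93°C; T = 4.67°C
1300–1800 m, saturated: Δz = 0.5 km ⇒ ΔT = -2.75°C; T = 1.92°C

1.92°C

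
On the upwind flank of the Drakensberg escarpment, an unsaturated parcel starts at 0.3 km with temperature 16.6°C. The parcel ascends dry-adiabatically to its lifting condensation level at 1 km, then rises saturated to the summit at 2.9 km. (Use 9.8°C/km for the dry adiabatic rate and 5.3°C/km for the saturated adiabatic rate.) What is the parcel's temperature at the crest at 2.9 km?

-0.33°C

From 300 m to 1000 m (dry): cools by 9.8 × 0.7 = 6.86°C, giving 9.74°C.
From 1000 m to 2900 m (saturated): cools by 5.3 × 1.9 = 10.07°C, giving -0.33°C.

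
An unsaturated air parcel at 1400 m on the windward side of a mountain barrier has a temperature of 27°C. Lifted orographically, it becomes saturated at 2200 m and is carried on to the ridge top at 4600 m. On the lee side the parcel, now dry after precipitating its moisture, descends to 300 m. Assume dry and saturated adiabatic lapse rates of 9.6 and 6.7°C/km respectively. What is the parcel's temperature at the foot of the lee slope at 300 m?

44.52°C

From 1400 m to 2200 m (dry): cools by 9.6 × 0.8 = 7.68°C, giving 19.32°C.
From 2200 m to 4600 m (saturated): cools by 6.7 × 2.4 = 16.08°C, giving 3.24°C.
From 4600 m to 300 m (dry descent): warms by 9.6 × 4.3 = 41.28°C, giving 44.52°C.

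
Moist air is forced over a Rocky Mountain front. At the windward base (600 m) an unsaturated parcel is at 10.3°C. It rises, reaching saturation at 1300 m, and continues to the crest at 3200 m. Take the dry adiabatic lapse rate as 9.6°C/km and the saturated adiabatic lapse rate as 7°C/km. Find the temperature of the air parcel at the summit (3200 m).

-9.72°C

600 → 1300 m (dry, 9.6°C/km): ΔT = -9.6 × 0.7 = -6.72°C → T = 3.58°C
1300 → 3200 m (saturated, 7°C/km): ΔT = -7 × 1.9 = -13.3°C → T = -9.72°C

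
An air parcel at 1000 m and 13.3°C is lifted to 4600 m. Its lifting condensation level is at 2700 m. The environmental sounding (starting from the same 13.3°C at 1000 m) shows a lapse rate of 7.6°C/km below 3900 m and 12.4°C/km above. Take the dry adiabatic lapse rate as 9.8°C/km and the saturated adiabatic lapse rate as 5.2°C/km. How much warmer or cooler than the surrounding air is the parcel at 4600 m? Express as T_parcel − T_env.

+4.18°C (parcel warmer than environment)

Parcel:
  1000 → 2700 m (dry, 9.8°C/km): ΔT = -9.8 × 1.7 = -16.66°C → T = -3.36°C
  2700 → 4600 m (saturated, 5.2°C/km): ΔT = -5.2 × 1.9 = -9.88°C → T = -13.24°C
Environment:
  1000 → 3900 m (environment, lower layer, 7.6°C/km): ΔT = -7.6 × 2.9 = -22.04°C → T = -8.74°C
  3900 → 4600 m (environment, upper layer, 12.4°C/km): ΔT = -12.4 × 0.7 = -8.68°C → T = -17.42°C
T_parcel − T_env = -13.24 − (-17.42) = +4.18°C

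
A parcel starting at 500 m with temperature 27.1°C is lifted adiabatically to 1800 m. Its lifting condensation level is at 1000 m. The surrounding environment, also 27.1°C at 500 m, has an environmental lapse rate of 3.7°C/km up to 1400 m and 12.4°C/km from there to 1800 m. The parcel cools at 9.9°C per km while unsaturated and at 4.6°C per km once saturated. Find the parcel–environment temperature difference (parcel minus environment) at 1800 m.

Parcel:
  From 500 m to 1000 m (dry): cools by 9.9 × 0.5 = 4.95°C, giving 22.15°C.
  From 1000 m to 1800 m (saturated): cools by 4.6 × 0.8 = 3.68°C, giving 18.47°C.
Environment:
  From 500 m to 1400 m (environment, lower layer): cools by 3.7 × 0.9 = 3.33°C, giving 23.77°C.
  From 1400 m to 1800 m (environment, upper layer): cools by 12.4 × 0.4 = 4.96°C, giving 18.81°C.
T_parcel − T_env = 18.47 − 18.81 = -0.34°C

-0.34°C (parcel cooler than environment)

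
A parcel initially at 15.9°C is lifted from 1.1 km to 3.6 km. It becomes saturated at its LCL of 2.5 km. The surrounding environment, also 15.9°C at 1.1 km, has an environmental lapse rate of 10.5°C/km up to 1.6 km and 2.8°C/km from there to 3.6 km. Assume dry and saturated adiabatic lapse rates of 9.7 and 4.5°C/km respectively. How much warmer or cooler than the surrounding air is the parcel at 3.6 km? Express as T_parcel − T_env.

Parcel:
  From 1100 m to 2500 m (dry): cools by 9.7 × 1.4 = 13.58°C, giving 2.32°C.
  From 2500 m to 3600 m (saturated): cools by 4.5 × 1.1 = 4.95°C, giving -2.63°C.
Environment:
  From 1100 m to 1600 m (environment, lower layer): cools by 10.5 × 0.5 = 5.25°C, giving 10.65°C.
  From 1600 m to 3600 m (environment, upper layer): cools by 2.8 × 2 = 5.6°C, giving 5.05°C.
T_parcel − T_env = -2.63 − 5.05 = -7.68°C

-7.68°C (parcel cooler than environment)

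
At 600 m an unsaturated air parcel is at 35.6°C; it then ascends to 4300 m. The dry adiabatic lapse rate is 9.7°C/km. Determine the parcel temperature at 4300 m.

600–4300 m, dry adiabatic: Δz = 3.7 km ⇒ ΔT = -35.89°C; T = -0.29°C

-0.29°C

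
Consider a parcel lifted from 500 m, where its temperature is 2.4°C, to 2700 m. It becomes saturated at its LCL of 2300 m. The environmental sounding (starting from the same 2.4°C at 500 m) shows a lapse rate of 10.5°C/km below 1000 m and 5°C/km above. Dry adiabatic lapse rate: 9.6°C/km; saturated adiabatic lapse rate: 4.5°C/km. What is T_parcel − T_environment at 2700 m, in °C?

Parcel:
  500–2300 m, dry: Δz = 1.8 km ⇒ ΔT = -17.28°C; T = -14.88°C
  2300–2700 m, saturated: Δz = 0.4 km ⇒ ΔT = -1.8°C; T = -16.68°C
Environment:
  500–1000 m, environment, lower layer: Δz = 0.5 km ⇒ ΔT = -5.25°C; T = -2.85°C
  1000–2700 m, environment, upper layer: Δz = 1.7 km ⇒ ΔT = -8.5°C; T = -11.35°C
T_parcel − T_env = -16.68 − (-11.35) = -5.33°C

-5.33°C (parcel cooler than environment)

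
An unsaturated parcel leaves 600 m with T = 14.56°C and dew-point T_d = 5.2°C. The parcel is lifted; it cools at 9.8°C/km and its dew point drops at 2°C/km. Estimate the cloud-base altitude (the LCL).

1800 m

T and T_d converge at 9.8 − 2 = 7.8°C per km
Height above start = (14.56 − 5.2) / 7.8 = 1.2 km
LCL altitude = 600 m + 1200 m = 1800 m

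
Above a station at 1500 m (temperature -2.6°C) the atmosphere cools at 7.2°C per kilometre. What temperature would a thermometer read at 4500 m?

-24.2°C

1500–4500 m, environmental: Δz = 3 km ⇒ ΔT = -21.6°C; T = -24.2°C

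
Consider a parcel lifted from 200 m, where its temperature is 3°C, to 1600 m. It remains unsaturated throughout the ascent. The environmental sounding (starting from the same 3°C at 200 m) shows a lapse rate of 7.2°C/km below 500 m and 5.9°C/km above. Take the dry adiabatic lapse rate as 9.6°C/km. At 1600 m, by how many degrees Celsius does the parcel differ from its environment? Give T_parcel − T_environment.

Parcel:
  From 200 m to 1600 m (dry): cools by 9.6 × 1.4 = 13.44°C, giving -10.44°C.
Environment:
  From 200 m to 500 m (environment, lower layer): cools by 7.2 × 0.3 = 2.16°C, giving 0.84°C.
  From 500 m to 1600 m (environment, upper layer): cools by 5.9 × 1.1 = 6.49°C, giving -5.65°C.
T_parcel − T_env = -10.44 − (-5.65) = -4.79°C

-4.79°C (parcel cooler than environment)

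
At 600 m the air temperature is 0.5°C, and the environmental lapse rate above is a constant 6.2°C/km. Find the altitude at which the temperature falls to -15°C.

Height above start = (0.5 − (-15)) / 6.2 = 2.5 km
Altitude = 600 m + 2500 m = 3100 m

3100 m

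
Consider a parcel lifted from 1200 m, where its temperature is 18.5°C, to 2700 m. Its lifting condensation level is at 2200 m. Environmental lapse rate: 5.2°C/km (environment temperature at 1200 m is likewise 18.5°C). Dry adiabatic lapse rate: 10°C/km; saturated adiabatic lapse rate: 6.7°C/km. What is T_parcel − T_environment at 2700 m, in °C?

Parcel:
  1200 → 2200 m (dry, 10°C/km): ΔT = -10 × 1 = -10°C → T = 8.5°C
  2200 → 2700 m (saturated, 6.7°C/km): ΔT = -6.7 × 0.5 = -3.35°C → T = 5.15°C
Environment:
  1200 → 2700 m (environment, 5.2°C/km): ΔT = -5.2 × 1.5 = -7.8°C → T = 10.7°C
T_parcel − T_env = 5.15 − 10.7 = -5.55°C

-5.55°C (parcel cooler than environment)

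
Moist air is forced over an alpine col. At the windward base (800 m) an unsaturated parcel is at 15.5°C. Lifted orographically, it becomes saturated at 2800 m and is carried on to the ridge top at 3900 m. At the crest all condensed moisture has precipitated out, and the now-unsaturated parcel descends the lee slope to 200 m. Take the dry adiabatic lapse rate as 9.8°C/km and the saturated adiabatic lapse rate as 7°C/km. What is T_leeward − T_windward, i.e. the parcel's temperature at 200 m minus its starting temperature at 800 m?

800–2800 m, dry: Δz = 2 km ⇒ ΔT = -19.6°C; T = -4.1°C
2800–3900 m, saturated: Δz = 1.1 km ⇒ ΔT = -7.7°C; T = -11.8°C
3900–200 m, dry descent: Δz = 3.7 km ⇒ ΔT = +36.26°C; T = 24.46°C
Net change vs windward start: 24.46 − 15.5 = +8.96°C

+8.96°C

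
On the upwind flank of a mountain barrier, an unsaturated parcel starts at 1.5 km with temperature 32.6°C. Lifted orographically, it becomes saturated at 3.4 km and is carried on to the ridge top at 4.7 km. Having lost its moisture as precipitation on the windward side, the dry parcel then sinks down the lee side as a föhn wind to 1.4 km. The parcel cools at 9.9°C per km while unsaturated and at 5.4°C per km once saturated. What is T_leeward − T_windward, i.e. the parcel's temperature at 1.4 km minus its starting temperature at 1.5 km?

1500 → 3400 m (dry, 9.9°C/km): ΔT = -9.9 × 1.9 = -18.81°C → T = 13.79°C
3400 → 4700 m (saturated, 5.4°C/km): ΔT = -5.4 × 1.3 = -7.02°C → T = 6.77°C
4700 → 1400 m (dry descent, 9.9°C/km): ΔT = +9.9 × 3.3 = +32.67°C → T = 39.44°C
Net change vs windward start: 39.44 − 32.6 = +6.84°C

+6.84°C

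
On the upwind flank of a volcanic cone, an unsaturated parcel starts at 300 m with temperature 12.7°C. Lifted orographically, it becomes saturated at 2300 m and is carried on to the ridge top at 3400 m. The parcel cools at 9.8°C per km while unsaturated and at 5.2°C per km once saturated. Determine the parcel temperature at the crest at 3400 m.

300–2300 m, dry: Δz = 2 km ⇒ ΔT = -19.6°C; T = -6.9°C
2300–3400 m, saturated: Δz = 1.1 km ⇒ ΔT = -5.72°C; T = -12.62°C

-12.62°C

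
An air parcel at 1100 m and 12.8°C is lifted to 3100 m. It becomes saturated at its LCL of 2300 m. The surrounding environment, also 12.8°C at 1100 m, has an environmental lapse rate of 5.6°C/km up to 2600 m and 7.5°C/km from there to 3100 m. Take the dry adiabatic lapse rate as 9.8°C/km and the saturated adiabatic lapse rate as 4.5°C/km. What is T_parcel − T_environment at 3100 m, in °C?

Parcel:
  Dry to 2300 m: -9.8 × 1.2 km = -11.76°C, so T = 1.04°C.
  Saturated to 3100 m: -4.5 × 0.8 km = -3.6°C, so T = -2.56°C.
Environment:
  Environment, lower layer to 2600 m: -5.6 × 1.5 km = -8.4°C, so T = 4.4°C.
  Environment, upper layer to 3100 m: -7.5 × 0.5 km = -3.75°C, so T = 0.65°C.
T_parcel − T_env = -2.56 − 0.65 = -3.21°C

-3.21°C (parcel cooler than environment)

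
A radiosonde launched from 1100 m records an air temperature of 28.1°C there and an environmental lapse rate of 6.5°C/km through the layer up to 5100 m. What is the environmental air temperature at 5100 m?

1100–5100 m, environmental: Δz = 4 km ⇒ ΔT = -26°C; T = 2.1°C

2.1°C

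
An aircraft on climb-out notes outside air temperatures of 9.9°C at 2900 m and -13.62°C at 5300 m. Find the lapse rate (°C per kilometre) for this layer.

9.8°C/km

Γ = −ΔT/Δz = (9.9 − (-13.62)) / (5300 − 2900) m
  = 23.52°C / 2.4 km = 9.8°C/km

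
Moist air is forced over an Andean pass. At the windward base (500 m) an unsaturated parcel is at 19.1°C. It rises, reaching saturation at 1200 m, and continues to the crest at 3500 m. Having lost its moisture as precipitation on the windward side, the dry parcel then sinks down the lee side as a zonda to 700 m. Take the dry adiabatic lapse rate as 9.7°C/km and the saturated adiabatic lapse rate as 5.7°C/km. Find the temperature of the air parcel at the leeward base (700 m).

500–1200 m, dry: Δz = 0.7 km ⇒ ΔT = -6.79°C; T = 12.31°C
1200–3500 m, saturated: Δz = 2.3 km ⇒ ΔT = -13.11°C; T = -0.8°C
3500–700 m, dry descent: Δz = 2.8 km ⇒ ΔT = +27.16°C; T = 26.36°C

26.36°C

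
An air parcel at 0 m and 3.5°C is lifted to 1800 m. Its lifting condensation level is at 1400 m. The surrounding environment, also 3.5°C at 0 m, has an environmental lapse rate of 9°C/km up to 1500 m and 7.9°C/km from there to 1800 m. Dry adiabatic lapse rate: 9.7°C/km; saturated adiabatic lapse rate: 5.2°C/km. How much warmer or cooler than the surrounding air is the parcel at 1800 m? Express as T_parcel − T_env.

Parcel:
  0–1400 m, dry: Δz = 1.4 km ⇒ ΔT = -13.58°C; T = -10.08°C
  1400–1800 m, saturated: Δz = 0.4 km ⇒ ΔT = -2.08°C; T = -12.16°C
Environment:
  0–1500 m, environment, lower layer: Δz = 1.5 km ⇒ ΔT = -13.5°C; T = -10°C
  1500–1800 m, environment, upper layer: Δz = 0.3 km ⇒ ΔT = -2.37°C; T = -12.37°C
T_parcel − T_env = -12.16 − (-12.37) = +0.21°C

+0.21°C (parcel warmer than environment)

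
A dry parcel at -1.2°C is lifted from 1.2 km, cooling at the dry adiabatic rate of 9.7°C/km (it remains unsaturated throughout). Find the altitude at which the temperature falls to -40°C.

Height above start = (-1.2 − (-40)) / 9.7 = 4 km
Altitude = 1200 m + 4000 m = 5200 m

5.2 km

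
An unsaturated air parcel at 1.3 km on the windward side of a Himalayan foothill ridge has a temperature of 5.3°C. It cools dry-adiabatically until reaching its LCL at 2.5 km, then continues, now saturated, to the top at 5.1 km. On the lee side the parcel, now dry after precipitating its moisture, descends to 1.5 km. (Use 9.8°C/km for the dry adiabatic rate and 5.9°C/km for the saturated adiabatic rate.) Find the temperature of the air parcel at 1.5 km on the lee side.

13.48°C

1300–2500 m, dry: Δz = 1.2 km ⇒ ΔT = -11.76°C; T = -6.46°C
2500–5100 m, saturated: Δz = 2.6 km ⇒ ΔT = -15.34°C; T = -21.8°C
5100–1500 m, dry descent: Δz = 3.6 km ⇒ ΔT = +35.28°C; T = 13.48°C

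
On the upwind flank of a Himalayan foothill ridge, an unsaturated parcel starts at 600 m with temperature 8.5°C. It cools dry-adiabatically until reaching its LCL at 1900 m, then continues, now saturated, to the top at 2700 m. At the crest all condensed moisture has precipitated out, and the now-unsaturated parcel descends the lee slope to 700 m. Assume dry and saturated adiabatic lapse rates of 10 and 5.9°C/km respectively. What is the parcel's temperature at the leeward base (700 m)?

Dry to 1900 m: -10 × 1.3 km = -13°C, so T = -4.5°C.
Saturated to 2700 m: -5.9 × 0.8 km = -4.72°C, so T = -9.22°C.
Dry descent to 700 m: +10 × 2 km = +20°C, so T = 10.78°C.

10.78°C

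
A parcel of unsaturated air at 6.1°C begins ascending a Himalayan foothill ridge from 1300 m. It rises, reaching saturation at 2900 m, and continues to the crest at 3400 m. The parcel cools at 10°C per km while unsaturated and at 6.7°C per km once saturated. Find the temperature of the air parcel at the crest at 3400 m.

1300 → 2900 m (dry, 10°C/km): ΔT = -10 × 1.6 = -16°C → T = -9.9°C
2900 → 3400 m (saturated, 6.7°C/km): ΔT = -6.7 × 0.5 = -3.35°C → T = -13.25°C

-13.25°C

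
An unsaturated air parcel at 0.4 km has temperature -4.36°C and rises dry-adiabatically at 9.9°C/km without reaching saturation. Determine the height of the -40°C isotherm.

4 km

Height above start = (-4.36 − (-40)) / 9.9 = 3.6 km
Altitude = 400 m + 3600 m = 4000 m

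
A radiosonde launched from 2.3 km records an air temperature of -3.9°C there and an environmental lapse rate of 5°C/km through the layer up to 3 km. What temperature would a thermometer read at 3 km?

-7.4°C

From 2300 m to 3000 m (environmental): cools by 5 × 0.7 = 3.5°C, giving -7.4°C.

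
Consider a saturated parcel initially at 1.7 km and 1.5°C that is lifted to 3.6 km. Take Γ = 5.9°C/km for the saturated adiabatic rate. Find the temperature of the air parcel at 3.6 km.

-9.71°C

From 1700 m to 3600 m (saturated adiabatic): cools by 5.9 × 1.9 = 11.21°C, giving -9.71°C.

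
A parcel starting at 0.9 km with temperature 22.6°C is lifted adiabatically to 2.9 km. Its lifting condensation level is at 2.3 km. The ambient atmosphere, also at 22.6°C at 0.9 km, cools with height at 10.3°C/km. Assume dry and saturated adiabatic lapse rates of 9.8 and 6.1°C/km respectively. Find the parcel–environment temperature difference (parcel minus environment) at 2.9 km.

Parcel:
  Dry to 2300 m: -9.8 × 1.4 km = -13.72°C, so T = 8.88°C.
  Saturated to 2900 m: -6.1 × 0.6 km = -3.66°C, so T = 5.22°C.
Environment:
  Environment to 2900 m: -10.3 × 2 km = -20.6°C, so T = 2°C.
T_parcel − T_env = 5.22 − 2 = +3.22°C

+3.22°C (parcel warmer than environment)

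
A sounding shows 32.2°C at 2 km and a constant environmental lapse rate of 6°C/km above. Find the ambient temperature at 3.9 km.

20.8°C

From 2000 m to 3900 m (environmental): cools by 6 × 1.9 = 11.4°C, giving 20.8°C.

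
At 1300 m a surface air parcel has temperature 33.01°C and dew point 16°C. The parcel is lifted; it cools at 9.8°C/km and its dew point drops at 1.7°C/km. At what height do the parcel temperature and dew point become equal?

T and T_d converge at 9.8 − 1.7 = 8.1°C per km
Height above start = (33.01 − 16) / 8.1 = 2.1 km
LCL altitude = 1300 m + 2100 m = 3400 m

3400 m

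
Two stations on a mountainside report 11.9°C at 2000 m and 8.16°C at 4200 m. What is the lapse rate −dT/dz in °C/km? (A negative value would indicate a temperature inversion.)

Γ = −ΔT/Δz = (11.9 − 8.16) / (4200 − 2000) m
  = 3.74°C / 2.2 km = 1.7°C/km

1.7°C/km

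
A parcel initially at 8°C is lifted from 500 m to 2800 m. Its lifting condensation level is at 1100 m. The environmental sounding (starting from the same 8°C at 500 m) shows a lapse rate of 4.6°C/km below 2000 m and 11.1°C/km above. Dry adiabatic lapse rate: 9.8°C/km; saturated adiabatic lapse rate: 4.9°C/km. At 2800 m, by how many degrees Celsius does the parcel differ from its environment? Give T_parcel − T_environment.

Parcel:
  Dry to 1100 m: -9.8 × 0.6 km = -5.88°C, so T = 2.12°C.
  Saturated to 2800 m: -4.9 × 1.7 km = -8.33°C, so T = -6.21°C.
Environment:
  Environment, lower layer to 2000 m: -4.6 × 1.5 km = -6.9°C, so T = 1.1°C.
  Environment, upper layer to 2800 m: -11.1 × 0.8 km = -8.88°C, so T = -7.78°C.
T_parcel − T_env = -6.21 − (-7.78) = +1.57°C

+1.57°C (parcel warmer than environment)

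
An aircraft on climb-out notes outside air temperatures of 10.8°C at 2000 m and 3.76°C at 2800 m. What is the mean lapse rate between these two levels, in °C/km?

8.8°C/km

Γ = −ΔT/Δz = (10.8 − 3.76) / (2800 − 2000) m
  = 7.04°C / 0.8 km = 8.8°C/km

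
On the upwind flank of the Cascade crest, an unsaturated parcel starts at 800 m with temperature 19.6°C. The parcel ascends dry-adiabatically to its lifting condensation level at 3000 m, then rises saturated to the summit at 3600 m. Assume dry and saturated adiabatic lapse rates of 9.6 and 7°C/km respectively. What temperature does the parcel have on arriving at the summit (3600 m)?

800–3000 m, dry: Δz = 2.2 km ⇒ ΔT = -21.12°C; T = -1.52°C
3000–3600 m, saturated: Δz = 0.6 km ⇒ ΔT = -4.2°C; T = -5.72°C

-5.72°C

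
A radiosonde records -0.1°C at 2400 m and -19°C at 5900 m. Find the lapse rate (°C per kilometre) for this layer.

5.4°C/km

Γ = −ΔT/Δz = (-0.1 − (-19)) / (5900 − 2400) m
  = 18.9°C / 3.5 km = 5.4°C/km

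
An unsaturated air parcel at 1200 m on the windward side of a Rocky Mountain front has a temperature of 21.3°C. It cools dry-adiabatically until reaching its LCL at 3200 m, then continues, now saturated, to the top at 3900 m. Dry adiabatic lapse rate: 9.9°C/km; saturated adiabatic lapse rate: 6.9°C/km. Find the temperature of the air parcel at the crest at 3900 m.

From 1200 m to 3200 m (dry): cools by 9.9 × 2 = 19.8°C, giving 1.5°C.
From 3200 m to 3900 m (saturated): cools by 6.9 × 0.7 = 4.83°C, giving -3.33°C.

-3.33°C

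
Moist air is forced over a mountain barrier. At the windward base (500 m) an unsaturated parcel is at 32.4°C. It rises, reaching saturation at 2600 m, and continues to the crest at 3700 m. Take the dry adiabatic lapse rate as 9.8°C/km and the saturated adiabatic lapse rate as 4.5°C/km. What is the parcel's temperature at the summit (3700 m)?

6.87°C

Dry to 2600 m: -9.8 × 2.1 km = -20.58°C, so T = 11.82°C.
Saturated to 3700 m: -4.5 × 1.1 km = -4.95°C, so T = 6.87°C.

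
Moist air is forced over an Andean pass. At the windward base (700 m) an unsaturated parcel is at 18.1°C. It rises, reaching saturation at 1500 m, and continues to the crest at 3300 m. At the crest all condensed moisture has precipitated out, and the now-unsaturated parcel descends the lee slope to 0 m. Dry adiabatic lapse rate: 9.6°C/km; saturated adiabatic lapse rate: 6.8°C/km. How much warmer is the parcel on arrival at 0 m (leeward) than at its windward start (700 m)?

+11.76°C

Dry to 1500 m: -9.6 × 0.8 km = -7.68°C, so T = 10.42°C.
Saturated to 3300 m: -6.8 × 1.8 km = -12.24°C, so T = -1.82°C.
Dry descent to 0 m: +9.6 × 3.3 km = +31.68°C, so T = 29.86°C.
Net change vs windward start: 29.86 − 18.1 = +11.76°C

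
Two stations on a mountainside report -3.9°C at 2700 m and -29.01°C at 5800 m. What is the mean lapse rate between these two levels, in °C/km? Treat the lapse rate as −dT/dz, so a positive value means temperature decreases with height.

8.1°C/km

Γ = −ΔT/Δz = (-3.9 − (-29.01)) / (5800 − 2700) m
  = 25.11°C / 3.1 km = 8.1°C/km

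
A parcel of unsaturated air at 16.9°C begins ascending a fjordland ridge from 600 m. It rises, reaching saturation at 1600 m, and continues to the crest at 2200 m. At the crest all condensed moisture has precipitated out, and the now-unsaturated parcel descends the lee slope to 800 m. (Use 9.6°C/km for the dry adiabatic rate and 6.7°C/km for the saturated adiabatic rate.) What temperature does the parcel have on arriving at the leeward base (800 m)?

16.72°C

Dry to 1600 m: -9.6 × 1 km = -9.6°C, so T = 7.3°C.
Saturated to 2200 m: -6.7 × 0.6 km = -4.02°C, so T = 3.28°C.
Dry descent to 800 m: +9.6 × 1.4 km = +13.44°C, so T = 16.72°C.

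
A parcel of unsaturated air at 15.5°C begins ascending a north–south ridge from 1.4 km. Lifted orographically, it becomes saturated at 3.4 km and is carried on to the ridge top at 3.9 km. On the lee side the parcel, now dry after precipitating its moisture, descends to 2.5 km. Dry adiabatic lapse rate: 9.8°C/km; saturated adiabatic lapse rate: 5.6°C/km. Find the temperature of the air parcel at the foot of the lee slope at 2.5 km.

1400 → 3400 m (dry, 9.8°C/km): ΔT = -9.8 × 2 = -19.6°C → T = -4.1°C
3400 → 3900 m (saturated, 5.6°C/km): ΔT = -5.6 × 0.5 = -2.8°C → T = -6.9°C
3900 → 2500 m (dry descent, 9.8°C/km): ΔT = +9.8 × 1.4 = +13.72°C → T = 6.82°C

6.82°C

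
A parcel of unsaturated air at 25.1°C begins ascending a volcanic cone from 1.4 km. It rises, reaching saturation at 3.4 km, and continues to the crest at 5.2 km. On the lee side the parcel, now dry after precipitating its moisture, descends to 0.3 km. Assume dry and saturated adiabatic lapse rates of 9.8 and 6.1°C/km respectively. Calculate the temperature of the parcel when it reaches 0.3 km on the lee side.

42.54°C

From 1400 m to 3400 m (dry): cools by 9.8 × 2 = 19.6°C, giving 5.5°C.
From 3400 m to 5200 m (saturated): cools by 6.1 × 1.8 = 10.98°C, giving -5.48°C.
From 5200 m to 300 m (dry descent): warms by 9.8 × 4.9 = 48.02°C, giving 42.54°C.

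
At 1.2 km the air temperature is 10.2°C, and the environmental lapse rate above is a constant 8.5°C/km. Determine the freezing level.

Height above start = (10.2 − 0) / 8.5 = 1.2 km
Altitude = 1200 m + 1200 m = 2400 m

2.4 km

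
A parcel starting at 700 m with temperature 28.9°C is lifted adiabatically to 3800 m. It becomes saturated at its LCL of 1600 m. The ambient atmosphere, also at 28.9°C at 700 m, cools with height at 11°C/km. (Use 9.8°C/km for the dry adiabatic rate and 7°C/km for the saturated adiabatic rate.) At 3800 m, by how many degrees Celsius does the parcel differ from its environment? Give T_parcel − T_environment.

Parcel:
  Dry to 1600 m: -9.8 × 0.9 km = -8.82°C, so T = 20.08°C.
  Saturated to 3800 m: -7 × 2.2 km = -15.4°C, so T = 4.68°C.
Environment:
  Environment to 3800 m: -11 × 3.1 km = -34.1°C, so T = -5.2°C.
T_parcel − T_env = 4.68 − (-5.2) = +9.88°C

+9.88°C (parcel warmer than environment)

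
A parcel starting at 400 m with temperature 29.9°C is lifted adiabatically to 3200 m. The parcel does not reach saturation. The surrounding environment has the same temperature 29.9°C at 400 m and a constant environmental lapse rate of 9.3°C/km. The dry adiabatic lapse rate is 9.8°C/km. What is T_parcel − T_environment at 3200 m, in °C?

Parcel:
  400–3200 m, dry: Δz = 2.8 km ⇒ ΔT = -27.44°C; T = 2.46°C
Environment:
  400–3200 m, environment: Δz = 2.8 km ⇒ ΔT = -26.04°C; T = 3.86°C
T_parcel − T_env = 2.46 − 3.86 = -1.4°C

-1.4°C (parcel cooler than environment)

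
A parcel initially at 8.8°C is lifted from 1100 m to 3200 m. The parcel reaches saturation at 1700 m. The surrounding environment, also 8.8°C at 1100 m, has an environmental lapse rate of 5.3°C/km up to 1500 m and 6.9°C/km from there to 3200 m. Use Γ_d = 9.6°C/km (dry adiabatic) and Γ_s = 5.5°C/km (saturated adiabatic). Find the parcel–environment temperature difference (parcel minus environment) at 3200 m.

Parcel:
  1100 → 1700 m (dry, 9.6°C/km): ΔT = -9.6 × 0.6 = -5.76°C → T = 3.04°C
  1700 → 3200 m (saturated, 5.5°C/km): ΔT = -5.5 × 1.5 = -8.25°C → T = -5.21°C
Environment:
  1100 → 1500 m (environment, lower layer, 5.3°C/km): ΔT = -5.3 × 0.4 = -2.12°C → T = 6.68°C
  1500 → 3200 m (environment, upper layer, 6.9°C/km): ΔT = -6.9 × 1.7 = -11.73°C → T = -5.05°C
T_parcel − T_env = -5.21 − (-5.05) = -0.16°C

-0.16°C (parcel cooler than environment)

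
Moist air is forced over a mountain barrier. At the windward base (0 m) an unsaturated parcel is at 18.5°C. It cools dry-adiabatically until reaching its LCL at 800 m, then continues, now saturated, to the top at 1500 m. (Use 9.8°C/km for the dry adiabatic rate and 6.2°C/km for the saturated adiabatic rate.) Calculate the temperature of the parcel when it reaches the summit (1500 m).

6.32°C

0 → 800 m (dry, 9.8°C/km): ΔT = -9.8 × 0.8 = -7.84°C → T = 10.66°C
800 → 1500 m (saturated, 6.2°C/km): ΔT = -6.2 × 0.7 = -4.34°C → T = 6.32°C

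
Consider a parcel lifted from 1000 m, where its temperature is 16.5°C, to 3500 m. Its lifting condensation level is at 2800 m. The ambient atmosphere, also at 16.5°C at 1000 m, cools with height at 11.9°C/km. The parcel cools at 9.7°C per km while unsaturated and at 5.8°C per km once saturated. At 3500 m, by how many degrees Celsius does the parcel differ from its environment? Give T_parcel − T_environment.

Parcel:
  From 1000 m to 2800 m (dry): cools by 9.7 × 1.8 = 17.46°C, giving -0.96°C.
  From 2800 m to 3500 m (saturated): cools by 5.8 × 0.7 = 4.06°C, giving -5.02°C.
Environment:
  From 1000 m to 3500 m (environment): cools by 11.9 × 2.5 = 29.75°C, giving -13.25°C.
T_parcel − T_env = -5.02 − (-13.25) = +8.23°C

+8.23°C (parcel warmer than environment)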